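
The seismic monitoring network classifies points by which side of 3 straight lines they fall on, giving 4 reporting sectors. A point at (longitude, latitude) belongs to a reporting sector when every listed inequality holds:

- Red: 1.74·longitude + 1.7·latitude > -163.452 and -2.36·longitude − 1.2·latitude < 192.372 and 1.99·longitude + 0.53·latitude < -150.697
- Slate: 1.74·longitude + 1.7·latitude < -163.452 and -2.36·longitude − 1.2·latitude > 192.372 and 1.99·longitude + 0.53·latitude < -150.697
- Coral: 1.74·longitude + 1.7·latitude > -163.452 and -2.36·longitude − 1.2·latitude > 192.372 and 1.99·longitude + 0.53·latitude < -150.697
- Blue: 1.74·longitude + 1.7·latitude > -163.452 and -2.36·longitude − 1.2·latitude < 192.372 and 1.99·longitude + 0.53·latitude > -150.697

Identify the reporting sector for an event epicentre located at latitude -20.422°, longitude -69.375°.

Blue

1.74·-69.375 + 1.7·-20.422 = -155.430, which is > -163.452
-2.36·-69.375 − 1.2·-20.422 = 188.231, which is < 192.372
1.99·-69.375 + 0.53·-20.422 = -148.880, which is > -150.697
This sign pattern matches Blue.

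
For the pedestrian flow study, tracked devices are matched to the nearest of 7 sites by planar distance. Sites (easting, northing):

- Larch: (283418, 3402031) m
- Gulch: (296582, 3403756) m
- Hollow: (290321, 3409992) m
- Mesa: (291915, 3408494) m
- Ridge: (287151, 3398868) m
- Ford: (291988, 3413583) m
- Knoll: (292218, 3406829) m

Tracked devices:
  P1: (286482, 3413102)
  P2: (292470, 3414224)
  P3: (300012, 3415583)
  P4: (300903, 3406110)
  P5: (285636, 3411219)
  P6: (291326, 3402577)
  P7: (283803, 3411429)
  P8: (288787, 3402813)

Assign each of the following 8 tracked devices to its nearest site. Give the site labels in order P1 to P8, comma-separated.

P1 → Hollow (d²=24410021.00)
P2 → Ford (d²=643205.00)
P3 → Ford (d²=68384576.00)
P4 → Gulch (d²=24212357.00)
P5 → Hollow (d²=23454754.00)
P6 → Knoll (d²=18875168.00)
P7 → Hollow (d²=44549293.00)
P8 → Ridge (d²=18239521.00)

Hollow, Ford, Ford, Gulch, Hollow, Knoll, Hollow, Ridge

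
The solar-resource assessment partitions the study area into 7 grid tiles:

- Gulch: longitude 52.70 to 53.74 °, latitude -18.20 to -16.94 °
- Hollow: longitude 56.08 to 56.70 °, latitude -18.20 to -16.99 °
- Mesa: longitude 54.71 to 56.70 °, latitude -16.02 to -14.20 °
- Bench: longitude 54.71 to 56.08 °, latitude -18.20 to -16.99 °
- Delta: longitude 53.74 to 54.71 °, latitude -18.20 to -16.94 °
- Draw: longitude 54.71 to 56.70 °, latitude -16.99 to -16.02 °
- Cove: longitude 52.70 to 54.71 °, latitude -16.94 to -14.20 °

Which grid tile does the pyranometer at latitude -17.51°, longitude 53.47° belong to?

The point has longitude = 53.47 and latitude = -17.51.
Only Gulch satisfies 52.70 ≤ longitude ≤ 53.74 and -18.20 ≤ latitude ≤ -16.94.

Gulch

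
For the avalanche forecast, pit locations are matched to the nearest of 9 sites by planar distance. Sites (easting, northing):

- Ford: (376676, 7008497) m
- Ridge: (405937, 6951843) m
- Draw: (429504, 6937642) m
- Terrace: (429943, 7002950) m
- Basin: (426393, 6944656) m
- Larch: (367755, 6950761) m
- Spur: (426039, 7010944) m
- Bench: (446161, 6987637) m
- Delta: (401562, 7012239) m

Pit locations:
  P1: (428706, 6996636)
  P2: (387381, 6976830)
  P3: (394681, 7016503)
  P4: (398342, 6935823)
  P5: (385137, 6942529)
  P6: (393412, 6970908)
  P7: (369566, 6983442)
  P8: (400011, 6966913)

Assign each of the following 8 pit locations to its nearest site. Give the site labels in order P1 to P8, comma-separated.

P1 → Terrace (d²=41396765.00)
P2 → Ridge (d²=968675305.00)
P3 → Delta (d²=65529857.00)
P4 → Ridge (d²=314324425.00)
P5 → Larch (d²=369899748.00)
P6 → Ridge (d²=520349850.00)
P7 → Ford (d²=678305125.00)
P8 → Ridge (d²=262222376.00)

Terrace, Ridge, Delta, Ridge, Larch, Ridge, Ford, Ridge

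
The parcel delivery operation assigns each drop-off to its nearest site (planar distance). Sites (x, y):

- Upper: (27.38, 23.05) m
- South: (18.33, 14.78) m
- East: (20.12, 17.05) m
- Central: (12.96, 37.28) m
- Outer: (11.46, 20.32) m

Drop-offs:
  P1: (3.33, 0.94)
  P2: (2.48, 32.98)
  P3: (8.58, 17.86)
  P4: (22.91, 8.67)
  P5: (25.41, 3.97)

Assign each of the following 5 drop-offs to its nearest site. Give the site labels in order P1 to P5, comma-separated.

South, Central, Outer, South, South

P1 → South (d²=416.55)
P2 → Central (d²=128.32)
P3 → Outer (d²=14.35)
P4 → South (d²=58.31)
P5 → South (d²=166.98)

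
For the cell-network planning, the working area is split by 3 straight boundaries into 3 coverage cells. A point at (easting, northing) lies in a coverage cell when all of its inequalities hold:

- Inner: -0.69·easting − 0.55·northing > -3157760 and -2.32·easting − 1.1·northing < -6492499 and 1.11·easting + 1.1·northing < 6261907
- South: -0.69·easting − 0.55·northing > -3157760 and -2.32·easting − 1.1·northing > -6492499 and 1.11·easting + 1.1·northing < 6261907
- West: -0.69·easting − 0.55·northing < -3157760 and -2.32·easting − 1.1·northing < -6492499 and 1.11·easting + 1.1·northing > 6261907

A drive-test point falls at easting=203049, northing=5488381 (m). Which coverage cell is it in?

-0.69·203049 − 0.55·5488381 = -3158713.360, which is < -3157760
-2.32·203049 − 1.1·5488381 = -6508292.780, which is < -6492499
1.11·203049 + 1.1·5488381 = 6262603.490, which is > 6261907
This sign pattern matches West.

West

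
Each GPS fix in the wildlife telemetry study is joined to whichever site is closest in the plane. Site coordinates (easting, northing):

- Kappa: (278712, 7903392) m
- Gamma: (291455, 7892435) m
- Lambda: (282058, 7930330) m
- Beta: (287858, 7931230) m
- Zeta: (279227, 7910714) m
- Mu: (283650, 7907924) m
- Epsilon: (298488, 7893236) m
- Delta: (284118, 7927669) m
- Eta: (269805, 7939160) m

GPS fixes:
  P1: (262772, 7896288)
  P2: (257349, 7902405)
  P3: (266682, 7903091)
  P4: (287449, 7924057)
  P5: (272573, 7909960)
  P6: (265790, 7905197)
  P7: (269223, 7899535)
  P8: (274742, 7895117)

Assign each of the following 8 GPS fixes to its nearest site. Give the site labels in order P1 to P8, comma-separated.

P1 → Kappa (d²=304550416.00)
P2 → Kappa (d²=457351938.00)
P3 → Kappa (d²=144811501.00)
P4 → Delta (d²=24142105.00)
P5 → Zeta (d²=44844232.00)
P6 → Kappa (d²=170236109.00)
P7 → Kappa (d²=104917570.00)
P8 → Kappa (d²=84236525.00)

Kappa, Kappa, Kappa, Delta, Zeta, Kappa, Kappa, Kappa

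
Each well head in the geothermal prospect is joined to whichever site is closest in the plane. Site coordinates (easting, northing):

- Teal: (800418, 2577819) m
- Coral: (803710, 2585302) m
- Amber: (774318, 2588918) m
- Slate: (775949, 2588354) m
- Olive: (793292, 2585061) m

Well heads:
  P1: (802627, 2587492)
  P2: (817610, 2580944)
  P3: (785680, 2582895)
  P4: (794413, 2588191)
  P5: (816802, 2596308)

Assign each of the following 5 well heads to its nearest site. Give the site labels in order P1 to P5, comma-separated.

Coral, Coral, Olive, Olive, Coral

P1 → Coral (d²=5968989.00)
P2 → Coral (d²=212202164.00)
P3 → Olive (d²=62634100.00)
P4 → Olive (d²=11053541.00)
P5 → Coral (d²=292532500.00)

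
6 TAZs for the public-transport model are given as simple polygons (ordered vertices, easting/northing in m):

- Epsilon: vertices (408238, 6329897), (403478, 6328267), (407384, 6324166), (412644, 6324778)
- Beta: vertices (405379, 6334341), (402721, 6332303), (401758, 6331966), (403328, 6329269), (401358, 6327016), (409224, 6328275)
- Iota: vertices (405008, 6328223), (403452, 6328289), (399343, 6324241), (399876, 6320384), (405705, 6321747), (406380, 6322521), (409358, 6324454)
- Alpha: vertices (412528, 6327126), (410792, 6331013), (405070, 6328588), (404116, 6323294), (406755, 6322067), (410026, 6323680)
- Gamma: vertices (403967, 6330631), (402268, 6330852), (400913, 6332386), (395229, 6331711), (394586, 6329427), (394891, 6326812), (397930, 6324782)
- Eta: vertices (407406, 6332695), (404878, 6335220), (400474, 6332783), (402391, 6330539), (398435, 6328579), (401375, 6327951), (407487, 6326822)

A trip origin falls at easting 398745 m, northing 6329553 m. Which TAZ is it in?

Gamma

Cast a ray rightward from (398745, 6329553). For each polygon, the edges (by vertex number in listed order) whose endpoints lie on opposite sides of northing = 6329553, where each meets that height, and whether that is right or left of the point:
Epsilon: 1–2 at easting≈407233.4 (right), 4–1 at easting≈408534.1 (right) → 2 crossings.
Beta: 3–4 at easting≈403162.7 (right), 6–1 at easting≈408413.9 (right) → 2 crossings.
Iota: no edge straddles that height → 0 crossings.
Alpha: 1–2 at easting≈411444.1 (right), 2–3 at easting≈407347.0 (right) → 2 crossings.
Gamma: 4–5 at easting≈394621.5 (left), 7–1 at easting≈402854.4 (right) → 1 crossing.
Eta: 4–5 at easting≈400400.9 (right), 7–1 at easting≈407449.3 (right) → 2 crossings.
Only Gamma has an odd count, so the point is inside Gamma.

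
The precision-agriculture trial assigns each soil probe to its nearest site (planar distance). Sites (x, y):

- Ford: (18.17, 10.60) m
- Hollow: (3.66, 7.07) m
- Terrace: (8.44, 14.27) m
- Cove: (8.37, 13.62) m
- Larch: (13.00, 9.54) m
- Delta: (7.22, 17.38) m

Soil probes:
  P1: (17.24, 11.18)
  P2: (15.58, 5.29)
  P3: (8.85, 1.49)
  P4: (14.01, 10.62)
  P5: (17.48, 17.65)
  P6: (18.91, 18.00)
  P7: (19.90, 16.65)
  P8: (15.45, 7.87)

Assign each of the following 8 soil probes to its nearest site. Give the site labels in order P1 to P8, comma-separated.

P1 → Ford (d²=1.20)
P2 → Larch (d²=24.72)
P3 → Hollow (d²=58.07)
P4 → Larch (d²=2.19)
P5 → Ford (d²=50.18)
P6 → Ford (d²=55.31)
P7 → Ford (d²=39.60)
P8 → Larch (d²=8.79)

Ford, Larch, Hollow, Larch, Ford, Ford, Ford, Larch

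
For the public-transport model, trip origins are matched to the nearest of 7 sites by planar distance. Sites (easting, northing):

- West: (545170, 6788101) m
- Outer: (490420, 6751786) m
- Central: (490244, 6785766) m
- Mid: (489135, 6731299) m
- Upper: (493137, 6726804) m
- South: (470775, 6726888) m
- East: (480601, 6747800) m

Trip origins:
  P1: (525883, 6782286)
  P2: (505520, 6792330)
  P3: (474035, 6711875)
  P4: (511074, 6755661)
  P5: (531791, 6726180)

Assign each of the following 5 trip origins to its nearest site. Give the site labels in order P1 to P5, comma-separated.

P1 → West (d²=405802594.00)
P2 → Central (d²=276442272.00)
P3 → South (d²=236017769.00)
P4 → Outer (d²=441603341.00)
P5 → Upper (d²=1494521092.00)

West, Central, South, Outer, Upper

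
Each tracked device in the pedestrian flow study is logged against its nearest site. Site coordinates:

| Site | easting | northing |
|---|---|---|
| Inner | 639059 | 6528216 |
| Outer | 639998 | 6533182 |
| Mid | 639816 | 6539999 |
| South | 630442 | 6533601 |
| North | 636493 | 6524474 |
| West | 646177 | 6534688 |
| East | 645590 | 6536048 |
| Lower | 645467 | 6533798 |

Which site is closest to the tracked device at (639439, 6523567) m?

North

Squared distances to each site:
Inner: 21757601.000; Outer: 92760706.000; Mid: 270152753.000; South: 181627165.000; North: 9501565.000; West: 169077285.000; East: 193610162.000; Lower: 141010145.000.
Minimum at North.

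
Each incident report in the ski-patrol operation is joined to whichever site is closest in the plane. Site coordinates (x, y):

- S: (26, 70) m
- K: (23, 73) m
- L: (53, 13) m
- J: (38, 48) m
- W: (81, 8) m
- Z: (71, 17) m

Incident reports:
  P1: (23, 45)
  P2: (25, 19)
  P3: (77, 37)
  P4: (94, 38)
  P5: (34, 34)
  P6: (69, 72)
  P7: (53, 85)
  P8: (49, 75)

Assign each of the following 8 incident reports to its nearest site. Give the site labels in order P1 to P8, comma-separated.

P1 → J (d²=234.00)
P2 → L (d²=820.00)
P3 → Z (d²=436.00)
P4 → Z (d²=970.00)
P5 → J (d²=212.00)
P6 → J (d²=1537.00)
P7 → S (d²=954.00)
P8 → S (d²=554.00)

J, L, Z, Z, J, J, S, S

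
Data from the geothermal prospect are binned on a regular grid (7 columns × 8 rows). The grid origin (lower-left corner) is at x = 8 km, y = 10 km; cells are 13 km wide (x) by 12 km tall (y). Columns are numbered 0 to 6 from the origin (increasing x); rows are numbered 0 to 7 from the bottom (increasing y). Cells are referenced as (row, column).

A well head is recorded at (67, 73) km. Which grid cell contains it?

Column index: ⌊(67 − 8) / 13⌋ = ⌊4.538⌋ = 4
Row offset from origin: ⌊(73 − 10) / 12⌋ = ⌊5.250⌋ = 5 → row 5

(5, 4)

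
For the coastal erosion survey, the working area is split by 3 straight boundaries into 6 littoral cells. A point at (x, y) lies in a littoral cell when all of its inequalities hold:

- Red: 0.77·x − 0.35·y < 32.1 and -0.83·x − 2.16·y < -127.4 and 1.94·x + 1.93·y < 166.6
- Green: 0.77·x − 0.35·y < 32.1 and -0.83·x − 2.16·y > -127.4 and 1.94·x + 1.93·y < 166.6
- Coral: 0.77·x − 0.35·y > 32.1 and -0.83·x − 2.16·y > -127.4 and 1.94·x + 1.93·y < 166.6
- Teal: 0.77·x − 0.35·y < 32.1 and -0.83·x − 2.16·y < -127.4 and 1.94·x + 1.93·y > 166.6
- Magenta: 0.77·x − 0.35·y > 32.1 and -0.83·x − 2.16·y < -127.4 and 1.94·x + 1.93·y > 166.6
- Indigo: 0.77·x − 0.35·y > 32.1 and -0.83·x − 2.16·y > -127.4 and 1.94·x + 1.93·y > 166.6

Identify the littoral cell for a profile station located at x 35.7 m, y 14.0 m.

0.77·35.7 − 0.35·14.0 = 22.589, which is < 32.1
-0.83·35.7 − 2.16·14.0 = -59.871, which is > -127.4
1.94·35.7 + 1.93·14.0 = 96.278, which is < 166.6
This sign pattern matches Green.

Green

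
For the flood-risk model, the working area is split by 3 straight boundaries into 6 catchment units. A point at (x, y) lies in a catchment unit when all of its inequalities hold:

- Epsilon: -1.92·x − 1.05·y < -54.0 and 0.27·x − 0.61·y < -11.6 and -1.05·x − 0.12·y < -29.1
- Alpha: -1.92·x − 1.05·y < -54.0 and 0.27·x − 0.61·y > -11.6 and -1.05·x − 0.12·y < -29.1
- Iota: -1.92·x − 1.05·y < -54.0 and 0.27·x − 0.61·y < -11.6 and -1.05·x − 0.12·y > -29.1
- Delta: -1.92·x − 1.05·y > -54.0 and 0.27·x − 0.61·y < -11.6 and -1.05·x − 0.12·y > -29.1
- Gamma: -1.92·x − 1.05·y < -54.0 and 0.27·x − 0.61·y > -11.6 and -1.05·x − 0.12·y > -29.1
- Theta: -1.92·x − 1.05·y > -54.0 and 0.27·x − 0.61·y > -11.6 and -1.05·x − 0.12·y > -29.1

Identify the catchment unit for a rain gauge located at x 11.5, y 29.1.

-1.92·11.5 − 1.05·29.1 = -52.635, which is > -54.0
0.27·11.5 − 0.61·29.1 = -14.646, which is < -11.6
-1.05·11.5 − 0.12·29.1 = -15.567, which is > -29.1
This sign pattern matches Delta.

Delta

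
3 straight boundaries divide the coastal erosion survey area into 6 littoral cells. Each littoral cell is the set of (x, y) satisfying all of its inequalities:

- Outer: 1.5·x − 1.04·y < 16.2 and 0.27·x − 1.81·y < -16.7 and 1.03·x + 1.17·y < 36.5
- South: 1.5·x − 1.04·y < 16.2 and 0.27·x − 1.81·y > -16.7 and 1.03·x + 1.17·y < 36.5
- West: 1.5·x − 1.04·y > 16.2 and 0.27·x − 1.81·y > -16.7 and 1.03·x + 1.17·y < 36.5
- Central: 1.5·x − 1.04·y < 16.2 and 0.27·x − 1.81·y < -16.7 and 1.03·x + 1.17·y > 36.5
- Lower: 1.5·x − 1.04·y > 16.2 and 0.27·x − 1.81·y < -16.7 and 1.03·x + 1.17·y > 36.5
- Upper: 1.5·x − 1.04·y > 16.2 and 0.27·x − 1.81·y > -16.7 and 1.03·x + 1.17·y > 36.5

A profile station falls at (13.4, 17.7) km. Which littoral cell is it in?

1.5·13.4 − 1.04·17.7 = 1.692, which is < 16.2
0.27·13.4 − 1.81·17.7 = -28.419, which is < -16.7
1.03·13.4 + 1.17·17.7 = 34.511, which is < 36.5
This sign pattern matches Outer.

Outer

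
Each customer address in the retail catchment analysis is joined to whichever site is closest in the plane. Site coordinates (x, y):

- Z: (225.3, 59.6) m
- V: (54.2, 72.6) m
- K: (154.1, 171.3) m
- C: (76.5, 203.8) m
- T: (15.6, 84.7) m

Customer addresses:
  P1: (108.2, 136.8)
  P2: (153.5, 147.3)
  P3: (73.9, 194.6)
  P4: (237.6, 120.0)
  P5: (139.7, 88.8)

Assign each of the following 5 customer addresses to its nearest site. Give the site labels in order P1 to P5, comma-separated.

P1 → K (d²=3297.06)
P2 → K (d²=576.36)
P3 → C (d²=91.40)
P4 → Z (d²=3799.45)
P5 → K (d²=7013.61)

K, K, C, Z, K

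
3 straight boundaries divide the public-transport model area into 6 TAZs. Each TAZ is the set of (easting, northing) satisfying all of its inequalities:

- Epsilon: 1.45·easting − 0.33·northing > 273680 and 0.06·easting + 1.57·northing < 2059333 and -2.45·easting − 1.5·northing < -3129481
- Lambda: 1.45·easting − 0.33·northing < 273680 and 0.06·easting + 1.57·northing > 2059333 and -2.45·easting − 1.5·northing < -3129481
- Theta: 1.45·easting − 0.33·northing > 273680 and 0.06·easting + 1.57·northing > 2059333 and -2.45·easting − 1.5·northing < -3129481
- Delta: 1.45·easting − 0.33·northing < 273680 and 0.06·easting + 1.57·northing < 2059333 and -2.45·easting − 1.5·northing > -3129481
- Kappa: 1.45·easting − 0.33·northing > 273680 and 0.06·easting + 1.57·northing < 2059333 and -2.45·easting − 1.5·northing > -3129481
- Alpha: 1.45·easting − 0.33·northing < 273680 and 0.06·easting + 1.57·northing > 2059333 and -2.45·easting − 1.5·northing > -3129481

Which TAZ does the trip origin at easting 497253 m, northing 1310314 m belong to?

1.45·497253 − 0.33·1310314 = 288613.230, which is > 273680
0.06·497253 + 1.57·1310314 = 2087028.160, which is > 2059333
-2.45·497253 − 1.5·1310314 = -3183740.850, which is < -3129481
This sign pattern matches Theta.

Theta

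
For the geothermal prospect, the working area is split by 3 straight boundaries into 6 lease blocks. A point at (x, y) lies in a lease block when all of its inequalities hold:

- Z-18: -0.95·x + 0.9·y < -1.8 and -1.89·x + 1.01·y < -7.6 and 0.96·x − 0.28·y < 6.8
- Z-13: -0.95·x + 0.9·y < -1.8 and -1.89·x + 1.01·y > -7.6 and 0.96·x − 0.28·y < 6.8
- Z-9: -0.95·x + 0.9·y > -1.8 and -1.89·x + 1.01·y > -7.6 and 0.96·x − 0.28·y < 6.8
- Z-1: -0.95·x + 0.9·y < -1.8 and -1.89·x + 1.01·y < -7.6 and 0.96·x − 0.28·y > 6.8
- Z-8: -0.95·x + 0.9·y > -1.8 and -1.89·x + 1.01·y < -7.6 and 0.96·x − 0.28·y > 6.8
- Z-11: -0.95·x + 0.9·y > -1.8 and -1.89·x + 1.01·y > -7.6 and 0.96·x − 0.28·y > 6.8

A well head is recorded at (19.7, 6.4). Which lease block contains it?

Z-1

-0.95·19.7 + 0.9·6.4 = -12.955, which is < -1.8
-1.89·19.7 + 1.01·6.4 = -30.769, which is < -7.6
0.96·19.7 − 0.28·6.4 = 17.120, which is > 6.8
This sign pattern matches Z-1.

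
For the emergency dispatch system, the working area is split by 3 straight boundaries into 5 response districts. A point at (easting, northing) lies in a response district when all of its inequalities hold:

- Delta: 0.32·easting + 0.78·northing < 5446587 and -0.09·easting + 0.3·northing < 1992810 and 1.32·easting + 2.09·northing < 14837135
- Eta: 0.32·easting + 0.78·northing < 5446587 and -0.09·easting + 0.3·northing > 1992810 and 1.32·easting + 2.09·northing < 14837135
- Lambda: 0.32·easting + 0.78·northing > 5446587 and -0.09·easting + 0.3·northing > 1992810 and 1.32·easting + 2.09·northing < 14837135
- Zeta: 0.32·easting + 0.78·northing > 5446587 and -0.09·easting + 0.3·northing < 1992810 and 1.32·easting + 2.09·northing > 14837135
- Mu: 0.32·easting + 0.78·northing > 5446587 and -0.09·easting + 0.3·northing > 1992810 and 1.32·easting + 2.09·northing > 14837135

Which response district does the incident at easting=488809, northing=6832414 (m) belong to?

Mu

0.32·488809 + 0.78·6832414 = 5485701.800, which is > 5446587
-0.09·488809 + 0.3·6832414 = 2005731.390, which is > 1992810
1.32·488809 + 2.09·6832414 = 14924973.140, which is > 14837135
This sign pattern matches Mu.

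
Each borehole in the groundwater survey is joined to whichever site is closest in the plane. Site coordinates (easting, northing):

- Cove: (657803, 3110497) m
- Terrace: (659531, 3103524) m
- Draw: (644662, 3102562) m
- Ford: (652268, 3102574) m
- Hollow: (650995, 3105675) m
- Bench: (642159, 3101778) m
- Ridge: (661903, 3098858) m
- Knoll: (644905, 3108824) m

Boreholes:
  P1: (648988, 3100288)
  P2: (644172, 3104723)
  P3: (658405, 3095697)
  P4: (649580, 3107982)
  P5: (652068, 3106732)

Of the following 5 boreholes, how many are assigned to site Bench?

0

P1 → Ford
P2 → Draw
P3 → Ridge
P4 → Hollow
P5 → Hollow
0 of the 5 go to Bench.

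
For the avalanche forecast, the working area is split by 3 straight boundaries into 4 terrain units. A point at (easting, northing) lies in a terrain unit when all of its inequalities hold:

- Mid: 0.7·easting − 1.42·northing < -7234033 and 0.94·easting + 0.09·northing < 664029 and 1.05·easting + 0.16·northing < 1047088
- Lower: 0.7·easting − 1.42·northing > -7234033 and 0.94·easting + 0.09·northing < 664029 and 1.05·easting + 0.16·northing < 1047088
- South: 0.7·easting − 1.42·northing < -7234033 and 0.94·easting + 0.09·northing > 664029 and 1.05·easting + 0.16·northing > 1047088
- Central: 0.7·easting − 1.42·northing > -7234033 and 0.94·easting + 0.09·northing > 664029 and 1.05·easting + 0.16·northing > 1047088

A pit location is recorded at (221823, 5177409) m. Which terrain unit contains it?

0.7·221823 − 1.42·5177409 = -7196644.680, which is > -7234033
0.94·221823 + 0.09·5177409 = 674480.430, which is > 664029
1.05·221823 + 0.16·5177409 = 1061299.590, which is > 1047088
This sign pattern matches Central.

Central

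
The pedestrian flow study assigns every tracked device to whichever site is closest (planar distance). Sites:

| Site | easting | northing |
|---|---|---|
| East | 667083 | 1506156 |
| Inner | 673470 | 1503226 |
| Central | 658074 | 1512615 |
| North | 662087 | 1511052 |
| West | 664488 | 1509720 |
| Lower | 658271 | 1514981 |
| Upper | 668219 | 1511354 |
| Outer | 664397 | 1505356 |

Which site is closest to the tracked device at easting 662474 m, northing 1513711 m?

North

Squared distances to each site:
East: 78320906.000; Inner: 230847241.000; Central: 20561216.000; North: 7220050.000; West: 19984277.000; Lower: 19278109.000; Upper: 38560474.000; Outer: 73503954.000.
Minimum at North.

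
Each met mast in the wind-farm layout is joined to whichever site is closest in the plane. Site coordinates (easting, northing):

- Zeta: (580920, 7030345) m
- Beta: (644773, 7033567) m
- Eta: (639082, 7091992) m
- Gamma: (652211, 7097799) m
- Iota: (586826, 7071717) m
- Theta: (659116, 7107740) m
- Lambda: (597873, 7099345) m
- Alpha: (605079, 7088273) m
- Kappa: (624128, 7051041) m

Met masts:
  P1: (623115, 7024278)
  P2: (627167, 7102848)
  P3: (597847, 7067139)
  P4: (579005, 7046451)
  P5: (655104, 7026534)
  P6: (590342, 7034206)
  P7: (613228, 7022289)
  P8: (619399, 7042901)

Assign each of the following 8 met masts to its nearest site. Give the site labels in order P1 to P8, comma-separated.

Beta, Eta, Iota, Zeta, Beta, Zeta, Kappa, Kappa

P1 → Beta (d²=555354485.00)
P2 → Eta (d²=259819961.00)
P3 → Iota (d²=142420525.00)
P4 → Zeta (d²=263070461.00)
P5 → Beta (d²=156192650.00)
P6 → Zeta (d²=103681405.00)
P7 → Kappa (d²=945487504.00)
P8 → Kappa (d²=88623041.00)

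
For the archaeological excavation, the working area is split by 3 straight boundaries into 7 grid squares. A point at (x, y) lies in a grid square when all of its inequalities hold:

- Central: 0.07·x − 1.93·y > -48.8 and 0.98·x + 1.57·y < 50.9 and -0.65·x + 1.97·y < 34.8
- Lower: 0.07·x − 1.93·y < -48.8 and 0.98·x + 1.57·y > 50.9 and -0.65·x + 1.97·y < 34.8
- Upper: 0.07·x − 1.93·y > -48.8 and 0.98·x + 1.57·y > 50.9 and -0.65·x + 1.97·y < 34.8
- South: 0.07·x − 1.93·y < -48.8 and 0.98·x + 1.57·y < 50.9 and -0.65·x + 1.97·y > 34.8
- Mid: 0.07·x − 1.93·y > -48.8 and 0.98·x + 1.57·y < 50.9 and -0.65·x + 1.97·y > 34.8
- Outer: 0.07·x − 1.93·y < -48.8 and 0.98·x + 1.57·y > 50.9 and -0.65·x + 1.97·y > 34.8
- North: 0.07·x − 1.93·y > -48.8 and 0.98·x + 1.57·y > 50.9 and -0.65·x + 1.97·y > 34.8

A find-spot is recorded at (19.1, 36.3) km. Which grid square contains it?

Outer

0.07·19.1 − 1.93·36.3 = -68.722, which is < -48.8
0.98·19.1 + 1.57·36.3 = 75.709, which is > 50.9
-0.65·19.1 + 1.97·36.3 = 59.096, which is > 34.8
This sign pattern matches Outer.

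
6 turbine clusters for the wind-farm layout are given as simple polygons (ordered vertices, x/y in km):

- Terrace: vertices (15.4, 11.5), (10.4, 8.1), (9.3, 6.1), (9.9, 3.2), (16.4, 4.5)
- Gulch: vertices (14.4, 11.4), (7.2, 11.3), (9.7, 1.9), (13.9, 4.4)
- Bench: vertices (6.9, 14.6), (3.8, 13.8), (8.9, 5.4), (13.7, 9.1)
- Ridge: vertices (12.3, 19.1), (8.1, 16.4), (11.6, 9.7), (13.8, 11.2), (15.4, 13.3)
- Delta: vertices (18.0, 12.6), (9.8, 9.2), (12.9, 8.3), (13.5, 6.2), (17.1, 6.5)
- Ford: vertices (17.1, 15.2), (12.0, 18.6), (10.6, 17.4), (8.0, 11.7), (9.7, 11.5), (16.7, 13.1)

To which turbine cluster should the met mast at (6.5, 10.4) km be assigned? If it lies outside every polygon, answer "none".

Cast a ray rightward from (6.5, 10.4). For each polygon, the edges (by vertex number in listed order) whose endpoints lie on opposite sides of y = 10.4, where each meets that height, and whether that is right or left of the point:
Terrace: 1–2 at x≈13.78 (right), 5–1 at x≈15.56 (right) → 2 crossings.
Gulch: 2–3 at x≈7.44 (right), 4–1 at x≈14.33 (right) → 2 crossings.
Bench: 2–3 at x≈5.86 (left), 4–1 at x≈12.09 (right) → 1 crossing.
Ridge: 2–3 at x≈11.23 (right), 3–4 at x≈12.63 (right) → 2 crossings.
Delta: 1–2 at x≈12.69 (right), 5–1 at x≈17.68 (right) → 2 crossings.
Ford: no edge straddles that height → 0 crossings.
Only Bench has an odd count, so the point is inside Bench.

Bench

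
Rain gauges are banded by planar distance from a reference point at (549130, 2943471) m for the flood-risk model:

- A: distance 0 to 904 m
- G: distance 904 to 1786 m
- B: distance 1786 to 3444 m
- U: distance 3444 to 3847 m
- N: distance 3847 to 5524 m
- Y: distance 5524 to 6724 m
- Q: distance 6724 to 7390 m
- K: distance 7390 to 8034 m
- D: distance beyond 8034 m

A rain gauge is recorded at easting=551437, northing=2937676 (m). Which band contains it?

Y

Distance = √((551437−549130)² + (2937676−2943471)²) = √(5322249.000 + 33582025.000) = 6237.329 m.
5524 ≤ 6237.329 < 6724 → Y.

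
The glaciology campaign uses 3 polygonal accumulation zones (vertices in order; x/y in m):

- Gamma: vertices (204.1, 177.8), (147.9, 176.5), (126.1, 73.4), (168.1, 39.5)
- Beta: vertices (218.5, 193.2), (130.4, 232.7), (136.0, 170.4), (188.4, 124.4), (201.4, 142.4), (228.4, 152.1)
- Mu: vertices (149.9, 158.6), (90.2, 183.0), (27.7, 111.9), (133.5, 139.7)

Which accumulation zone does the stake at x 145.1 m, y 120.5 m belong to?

Cast a ray rightward from (145.1, 120.5). For each polygon, the edges (by vertex number in listed order) whose endpoints lie on opposite sides of y = 120.5, where each meets that height, and whether that is right or left of the point:
Gamma: 2–3 at x≈136.06 (left), 4–1 at x≈189.18 (right) → 1 crossing.
Beta: no edge straddles that height → 0 crossings.
Mu: 2–3 at x≈35.26 (left), 3–4 at x≈60.43 (left) → 0 crossings.
Only Gamma has an odd count, so the point is inside Gamma.

Gamma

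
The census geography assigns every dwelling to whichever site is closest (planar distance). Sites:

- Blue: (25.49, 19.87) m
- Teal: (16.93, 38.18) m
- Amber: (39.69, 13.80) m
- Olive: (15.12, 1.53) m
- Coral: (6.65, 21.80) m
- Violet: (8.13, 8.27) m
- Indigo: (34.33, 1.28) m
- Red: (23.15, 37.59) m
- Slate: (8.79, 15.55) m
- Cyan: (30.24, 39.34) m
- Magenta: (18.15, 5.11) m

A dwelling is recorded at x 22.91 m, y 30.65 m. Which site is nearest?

Red

Squared distances to each site:
Blue: 122.865; Teal: 92.461; Amber: 565.491; Olive: 908.658; Coral: 342.710; Violet: 719.313; Indigo: 993.013; Red: 48.221; Slate: 427.384; Cyan: 129.245; Magenta: 674.949.
Minimum at Red.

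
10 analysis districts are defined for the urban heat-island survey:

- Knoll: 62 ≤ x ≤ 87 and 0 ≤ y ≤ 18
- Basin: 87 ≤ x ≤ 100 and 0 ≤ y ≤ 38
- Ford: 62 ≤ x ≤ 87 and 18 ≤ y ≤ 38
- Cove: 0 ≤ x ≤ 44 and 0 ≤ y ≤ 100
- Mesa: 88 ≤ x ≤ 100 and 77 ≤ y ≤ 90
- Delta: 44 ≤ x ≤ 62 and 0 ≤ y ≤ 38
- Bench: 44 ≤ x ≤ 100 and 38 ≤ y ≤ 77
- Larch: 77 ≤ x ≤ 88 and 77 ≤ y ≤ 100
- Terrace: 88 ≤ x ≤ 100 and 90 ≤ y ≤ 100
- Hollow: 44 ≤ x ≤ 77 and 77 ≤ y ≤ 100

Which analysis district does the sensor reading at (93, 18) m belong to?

Basin

The point has x = 93 and y = 18.
Only Basin satisfies 87 ≤ x ≤ 100 and 0 ≤ y ≤ 38.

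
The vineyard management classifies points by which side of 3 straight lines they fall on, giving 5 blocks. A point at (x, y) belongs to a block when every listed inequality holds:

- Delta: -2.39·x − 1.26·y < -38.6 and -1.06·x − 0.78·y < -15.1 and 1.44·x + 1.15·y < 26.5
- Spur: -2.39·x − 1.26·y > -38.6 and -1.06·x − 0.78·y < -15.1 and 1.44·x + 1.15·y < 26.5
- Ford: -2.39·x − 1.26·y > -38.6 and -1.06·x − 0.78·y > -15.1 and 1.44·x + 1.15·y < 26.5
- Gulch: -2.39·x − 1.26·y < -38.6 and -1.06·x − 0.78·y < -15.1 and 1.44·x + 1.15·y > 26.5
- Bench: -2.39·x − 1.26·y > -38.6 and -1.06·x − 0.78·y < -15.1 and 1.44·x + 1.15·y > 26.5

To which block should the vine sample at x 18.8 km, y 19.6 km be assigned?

-2.39·18.8 − 1.26·19.6 = -69.628, which is < -38.6
-1.06·18.8 − 0.78·19.6 = -35.216, which is < -15.1
1.44·18.8 + 1.15·19.6 = 49.612, which is > 26.5
This sign pattern matches Gulch.

Gulch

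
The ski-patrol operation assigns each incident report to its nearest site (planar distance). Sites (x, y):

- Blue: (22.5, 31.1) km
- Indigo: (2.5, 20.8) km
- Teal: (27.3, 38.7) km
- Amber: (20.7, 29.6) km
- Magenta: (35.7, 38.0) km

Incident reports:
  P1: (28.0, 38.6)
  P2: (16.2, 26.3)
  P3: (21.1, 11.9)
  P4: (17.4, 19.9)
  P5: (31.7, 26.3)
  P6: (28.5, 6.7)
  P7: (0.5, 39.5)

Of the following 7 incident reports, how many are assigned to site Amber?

P1 → Teal
P2 → Amber
P3 → Amber
P4 → Amber
P5 → Blue
P6 → Amber
P7 → Indigo
4 of the 7 go to Amber.

4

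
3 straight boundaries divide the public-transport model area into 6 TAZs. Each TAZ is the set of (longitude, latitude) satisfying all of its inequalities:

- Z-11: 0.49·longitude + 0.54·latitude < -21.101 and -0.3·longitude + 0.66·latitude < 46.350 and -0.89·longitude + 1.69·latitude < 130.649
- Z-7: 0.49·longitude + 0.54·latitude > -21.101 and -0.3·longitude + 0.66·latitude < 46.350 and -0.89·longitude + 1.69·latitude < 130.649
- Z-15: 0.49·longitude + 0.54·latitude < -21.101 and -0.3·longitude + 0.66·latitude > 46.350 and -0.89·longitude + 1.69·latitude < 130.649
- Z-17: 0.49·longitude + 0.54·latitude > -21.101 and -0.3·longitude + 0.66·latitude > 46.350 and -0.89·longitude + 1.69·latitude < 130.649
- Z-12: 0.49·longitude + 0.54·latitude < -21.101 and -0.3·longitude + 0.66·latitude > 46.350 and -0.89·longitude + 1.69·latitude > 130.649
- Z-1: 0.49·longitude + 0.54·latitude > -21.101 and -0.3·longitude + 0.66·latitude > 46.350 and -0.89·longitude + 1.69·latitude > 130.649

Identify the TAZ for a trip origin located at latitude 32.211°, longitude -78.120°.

0.49·-78.120 + 0.54·32.211 = -20.885, which is > -21.101
-0.3·-78.120 + 0.66·32.211 = 44.695, which is < 46.350
-0.89·-78.120 + 1.69·32.211 = 123.963, which is < 130.649
This sign pattern matches Z-7.

Z-7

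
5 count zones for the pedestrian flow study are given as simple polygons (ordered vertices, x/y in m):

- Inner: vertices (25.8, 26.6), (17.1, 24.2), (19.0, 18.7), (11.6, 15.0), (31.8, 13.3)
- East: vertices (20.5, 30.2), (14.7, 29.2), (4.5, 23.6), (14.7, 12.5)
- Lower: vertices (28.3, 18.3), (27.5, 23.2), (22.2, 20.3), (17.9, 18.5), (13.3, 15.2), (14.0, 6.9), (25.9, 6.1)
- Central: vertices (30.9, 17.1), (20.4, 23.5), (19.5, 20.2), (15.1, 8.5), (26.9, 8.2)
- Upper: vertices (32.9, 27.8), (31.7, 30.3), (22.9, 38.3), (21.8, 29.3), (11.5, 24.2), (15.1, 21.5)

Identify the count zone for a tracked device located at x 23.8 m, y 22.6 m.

Inner

Cast a ray rightward from (23.8, 22.6). For each polygon, the edges (by vertex number in listed order) whose endpoints lie on opposite sides of y = 22.6, where each meets that height, and whether that is right or left of the point:
Inner: 2–3 at x≈17.65 (left), 5–1 at x≈27.60 (right) → 1 crossing.
East: 3–4 at x≈5.42 (left), 4–1 at x≈18.01 (left) → 0 crossings.
Lower: 1–2 at x≈27.60 (right), 2–3 at x≈26.40 (right) → 2 crossings.
Central: 1–2 at x≈21.88 (left), 2–3 at x≈20.15 (left) → 0 crossings.
Upper: 5–6 at x≈13.63 (left), 6–1 at x≈18.21 (left) → 0 crossings.
Only Inner has an odd count, so the point is inside Inner.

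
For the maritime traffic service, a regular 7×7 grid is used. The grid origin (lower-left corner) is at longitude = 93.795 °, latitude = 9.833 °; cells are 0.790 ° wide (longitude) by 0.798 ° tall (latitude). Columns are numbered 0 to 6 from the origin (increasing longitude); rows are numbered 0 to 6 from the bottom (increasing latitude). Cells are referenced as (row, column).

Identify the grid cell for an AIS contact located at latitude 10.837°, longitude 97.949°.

(1, 5)

Column index: ⌊(97.949 − 93.795) / 0.790⌋ = ⌊5.258⌋ = 5
Row offset from origin: ⌊(10.837 − 9.833) / 0.798⌋ = ⌊1.258⌋ = 1 → row 1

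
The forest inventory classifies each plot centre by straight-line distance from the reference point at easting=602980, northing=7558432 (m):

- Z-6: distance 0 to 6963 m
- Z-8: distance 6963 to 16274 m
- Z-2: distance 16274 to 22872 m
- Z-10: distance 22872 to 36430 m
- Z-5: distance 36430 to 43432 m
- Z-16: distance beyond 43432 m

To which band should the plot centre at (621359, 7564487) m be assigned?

Distance = √((621359−602980)² + (7564487−7558432)²) = √(337787641.000 + 36663025.000) = 19350.728 m.
16274 ≤ 19350.728 < 22872 → Z-2.

Z-2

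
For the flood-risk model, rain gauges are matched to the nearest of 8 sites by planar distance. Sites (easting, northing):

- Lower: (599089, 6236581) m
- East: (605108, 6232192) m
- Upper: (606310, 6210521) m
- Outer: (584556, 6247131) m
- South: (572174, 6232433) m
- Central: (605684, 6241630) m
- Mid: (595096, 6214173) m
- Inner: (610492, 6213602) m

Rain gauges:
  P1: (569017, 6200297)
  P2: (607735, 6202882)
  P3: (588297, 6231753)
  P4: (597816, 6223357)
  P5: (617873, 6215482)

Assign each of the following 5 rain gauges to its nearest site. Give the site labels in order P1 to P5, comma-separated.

Mid, Upper, Lower, Mid, Inner

P1 → Mid (d²=872657617.00)
P2 → Upper (d²=60384946.00)
P3 → Lower (d²=139776848.00)
P4 → Mid (d²=91744256.00)
P5 → Inner (d²=58013561.00)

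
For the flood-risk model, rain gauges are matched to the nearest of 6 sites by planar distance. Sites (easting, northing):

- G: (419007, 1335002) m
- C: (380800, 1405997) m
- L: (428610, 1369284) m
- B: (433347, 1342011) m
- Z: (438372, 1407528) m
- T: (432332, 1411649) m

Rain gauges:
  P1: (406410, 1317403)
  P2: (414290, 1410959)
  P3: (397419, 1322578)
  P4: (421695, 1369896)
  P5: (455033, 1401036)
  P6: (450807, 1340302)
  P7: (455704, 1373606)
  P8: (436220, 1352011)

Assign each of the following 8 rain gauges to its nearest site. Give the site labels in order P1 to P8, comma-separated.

G, T, G, L, Z, B, L, B

P1 → G (d²=468409210.00)
P2 → T (d²=325989864.00)
P3 → G (d²=620397520.00)
P4 → L (d²=48191769.00)
P5 → Z (d²=319734985.00)
P6 → B (d²=307772281.00)
P7 → L (d²=752764520.00)
P8 → B (d²=108254129.00)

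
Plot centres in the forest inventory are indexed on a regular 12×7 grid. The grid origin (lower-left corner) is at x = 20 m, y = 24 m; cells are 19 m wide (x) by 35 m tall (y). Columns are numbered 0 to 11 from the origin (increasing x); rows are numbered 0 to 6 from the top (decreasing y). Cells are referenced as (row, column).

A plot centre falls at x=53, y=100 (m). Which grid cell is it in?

Column index: ⌊(53 − 20) / 19⌋ = ⌊1.737⌋ = 1
Row offset from origin: ⌊(100 − 24) / 35⌋ = ⌊2.171⌋ = 2 → row 4 (counted from top)

(4, 1)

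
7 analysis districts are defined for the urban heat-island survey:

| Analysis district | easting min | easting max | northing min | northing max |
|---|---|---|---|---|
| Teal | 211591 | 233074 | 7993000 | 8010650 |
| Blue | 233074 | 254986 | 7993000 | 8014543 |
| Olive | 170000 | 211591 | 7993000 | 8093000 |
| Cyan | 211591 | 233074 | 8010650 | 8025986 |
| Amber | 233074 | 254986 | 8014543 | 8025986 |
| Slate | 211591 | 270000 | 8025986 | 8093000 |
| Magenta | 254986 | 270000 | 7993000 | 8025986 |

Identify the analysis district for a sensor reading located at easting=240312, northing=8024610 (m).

Amber

The point has easting = 240312 and northing = 8024610.
Only Amber satisfies 233074 ≤ easting ≤ 254986 and 8014543 ≤ northing ≤ 8025986.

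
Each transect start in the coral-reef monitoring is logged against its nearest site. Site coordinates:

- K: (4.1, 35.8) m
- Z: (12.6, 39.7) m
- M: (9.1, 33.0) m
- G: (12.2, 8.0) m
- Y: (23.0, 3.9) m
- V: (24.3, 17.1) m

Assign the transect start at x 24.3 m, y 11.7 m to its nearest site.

V

Squared distances to each site:
K: 988.850; Z: 920.890; M: 684.730; G: 160.100; Y: 62.530; V: 29.160.
Minimum at V.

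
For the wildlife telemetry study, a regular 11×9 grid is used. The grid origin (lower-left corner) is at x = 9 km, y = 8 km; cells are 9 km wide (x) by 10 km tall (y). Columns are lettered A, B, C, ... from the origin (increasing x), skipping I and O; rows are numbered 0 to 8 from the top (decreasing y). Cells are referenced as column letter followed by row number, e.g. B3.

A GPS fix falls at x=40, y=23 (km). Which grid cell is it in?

D7

Column index: ⌊(40 − 9) / 9⌋ = ⌊3.444⌋ = 3 → column D
Row offset from origin: ⌊(23 − 8) / 10⌋ = ⌊1.500⌋ = 1 → row 7 (counted from top)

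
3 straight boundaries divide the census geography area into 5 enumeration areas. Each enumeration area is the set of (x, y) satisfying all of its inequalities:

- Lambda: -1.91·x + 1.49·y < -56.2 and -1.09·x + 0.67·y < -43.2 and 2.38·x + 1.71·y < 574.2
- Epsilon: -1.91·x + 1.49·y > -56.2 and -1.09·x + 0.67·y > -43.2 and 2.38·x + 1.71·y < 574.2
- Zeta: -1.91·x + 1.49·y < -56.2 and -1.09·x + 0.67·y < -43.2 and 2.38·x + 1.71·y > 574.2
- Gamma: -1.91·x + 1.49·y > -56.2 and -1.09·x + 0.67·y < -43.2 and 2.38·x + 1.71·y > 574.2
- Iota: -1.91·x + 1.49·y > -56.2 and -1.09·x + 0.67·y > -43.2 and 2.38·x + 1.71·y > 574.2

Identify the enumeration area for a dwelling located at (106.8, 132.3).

-1.91·106.8 + 1.49·132.3 = -6.861, which is > -56.2
-1.09·106.8 + 0.67·132.3 = -27.771, which is > -43.2
2.38·106.8 + 1.71·132.3 = 480.417, which is < 574.2
This sign pattern matches Epsilon.

Epsilon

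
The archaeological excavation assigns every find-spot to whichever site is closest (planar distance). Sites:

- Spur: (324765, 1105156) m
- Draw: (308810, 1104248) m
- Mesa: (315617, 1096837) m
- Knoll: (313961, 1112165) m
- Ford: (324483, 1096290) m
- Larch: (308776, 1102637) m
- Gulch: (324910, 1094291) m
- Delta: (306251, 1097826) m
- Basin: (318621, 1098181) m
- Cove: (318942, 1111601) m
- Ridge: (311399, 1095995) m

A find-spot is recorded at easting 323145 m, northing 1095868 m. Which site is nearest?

Ford

Squared distances to each site:
Spur: 88891344.000; Draw: 275716625.000; Mesa: 57609745.000; Knoll: 349938065.000; Ford: 1968328.000; Larch: 252287522.000; Gulch: 5602154.000; Delta: 289241000.000; Basin: 25816545.000; Cove: 265192498.000; Ridge: 137984645.000.
Minimum at Ford.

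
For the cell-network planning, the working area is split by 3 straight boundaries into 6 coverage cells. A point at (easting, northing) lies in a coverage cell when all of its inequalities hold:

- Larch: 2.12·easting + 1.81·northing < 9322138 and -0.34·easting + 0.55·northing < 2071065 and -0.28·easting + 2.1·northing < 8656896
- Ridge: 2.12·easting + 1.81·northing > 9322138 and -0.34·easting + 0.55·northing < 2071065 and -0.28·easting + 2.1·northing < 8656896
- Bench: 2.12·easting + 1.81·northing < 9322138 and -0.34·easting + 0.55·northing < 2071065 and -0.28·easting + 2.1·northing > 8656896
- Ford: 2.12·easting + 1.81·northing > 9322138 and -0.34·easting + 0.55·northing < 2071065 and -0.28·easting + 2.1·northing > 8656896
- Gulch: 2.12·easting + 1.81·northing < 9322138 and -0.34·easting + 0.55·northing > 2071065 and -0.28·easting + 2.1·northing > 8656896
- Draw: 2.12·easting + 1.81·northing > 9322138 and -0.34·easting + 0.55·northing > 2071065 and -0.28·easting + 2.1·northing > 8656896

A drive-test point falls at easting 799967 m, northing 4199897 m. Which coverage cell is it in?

Larch

2.12·799967 + 1.81·4199897 = 9297743.610, which is < 9322138
-0.34·799967 + 0.55·4199897 = 2037954.570, which is < 2071065
-0.28·799967 + 2.1·4199897 = 8595792.940, which is < 8656896
This sign pattern matches Larch.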